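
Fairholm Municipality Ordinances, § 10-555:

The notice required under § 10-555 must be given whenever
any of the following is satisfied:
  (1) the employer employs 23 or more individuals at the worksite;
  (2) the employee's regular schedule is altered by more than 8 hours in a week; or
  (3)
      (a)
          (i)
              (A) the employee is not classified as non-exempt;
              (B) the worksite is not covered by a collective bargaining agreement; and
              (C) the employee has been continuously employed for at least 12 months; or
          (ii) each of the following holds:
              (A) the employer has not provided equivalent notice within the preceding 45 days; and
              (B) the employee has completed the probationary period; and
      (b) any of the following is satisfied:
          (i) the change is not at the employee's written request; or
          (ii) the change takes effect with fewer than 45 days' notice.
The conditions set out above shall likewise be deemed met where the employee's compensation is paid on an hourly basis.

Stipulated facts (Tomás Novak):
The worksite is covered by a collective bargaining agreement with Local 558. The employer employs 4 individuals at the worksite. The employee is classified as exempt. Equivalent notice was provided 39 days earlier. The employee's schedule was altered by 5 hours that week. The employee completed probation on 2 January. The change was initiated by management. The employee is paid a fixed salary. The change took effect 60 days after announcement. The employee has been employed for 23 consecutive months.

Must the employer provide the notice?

No — not required.

(1) ≥ 23 at site — not satisfied.
(2) schedule shift > 8h — fails.
(A) not (non-exempt) — met.
(B) no CBA — fails.
(C) tenure ≥ 12 mo. — met.
So (i) is not satisfied (T AND F AND T).
(A) no recent notice — fails.
(B) past probation — satisfied.
(ii) = F AND T = false.
(a): F OR F → false.
(i) not employee-requested — holds.
(ii) < 45 days' notice — fails.
(b) = T OR F = true.
(3) = F AND T = false.
Overall = F OR F OR F = false.
Exception (hourly-paid) — not satisfied.
Result: main false OR exception false → false.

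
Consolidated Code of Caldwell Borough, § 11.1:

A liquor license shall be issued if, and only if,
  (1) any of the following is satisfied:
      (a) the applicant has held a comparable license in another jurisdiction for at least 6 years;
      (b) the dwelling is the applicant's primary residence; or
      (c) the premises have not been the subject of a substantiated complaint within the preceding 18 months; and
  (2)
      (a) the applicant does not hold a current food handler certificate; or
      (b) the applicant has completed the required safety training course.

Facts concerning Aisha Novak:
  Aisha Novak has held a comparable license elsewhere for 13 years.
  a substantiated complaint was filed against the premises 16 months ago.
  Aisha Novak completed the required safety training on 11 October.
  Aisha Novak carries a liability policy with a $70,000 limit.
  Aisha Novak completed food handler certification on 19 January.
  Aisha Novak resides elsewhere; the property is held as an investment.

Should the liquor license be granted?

(a) prior license ≥ 6 yr — satisfied.
(b) primary residence — not met.
(c) no complaint in 18 mo. — fails.
(1) = T OR F OR F = true.
(a) not (food handler cert.) — fails.
(b) safety training — met.
(2) = F OR T = true.
So Overall is satisfied (T AND T).

Yes — granted.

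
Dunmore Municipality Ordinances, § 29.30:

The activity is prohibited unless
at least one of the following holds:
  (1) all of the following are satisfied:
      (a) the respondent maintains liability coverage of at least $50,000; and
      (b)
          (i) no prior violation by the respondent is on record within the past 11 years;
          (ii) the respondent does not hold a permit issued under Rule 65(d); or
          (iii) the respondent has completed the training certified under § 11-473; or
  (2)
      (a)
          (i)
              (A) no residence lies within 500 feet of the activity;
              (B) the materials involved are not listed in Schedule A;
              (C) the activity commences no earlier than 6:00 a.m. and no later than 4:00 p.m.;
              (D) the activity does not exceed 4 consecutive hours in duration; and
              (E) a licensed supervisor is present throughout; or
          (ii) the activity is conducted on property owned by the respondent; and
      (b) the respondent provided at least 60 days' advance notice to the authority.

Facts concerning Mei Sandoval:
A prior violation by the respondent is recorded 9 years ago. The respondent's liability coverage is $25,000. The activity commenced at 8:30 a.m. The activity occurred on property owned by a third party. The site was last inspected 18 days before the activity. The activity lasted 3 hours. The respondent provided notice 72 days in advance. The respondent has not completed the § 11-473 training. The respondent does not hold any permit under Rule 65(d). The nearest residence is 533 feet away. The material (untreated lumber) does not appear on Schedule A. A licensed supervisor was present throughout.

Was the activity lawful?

(a) coverage ≥ $50,000 — not met.
(i) no prior violation — not met.
(ii) not (holds permit) — satisfied.
(iii) training certified — not met.
(b) = F OR T OR F = true.
(1) = F AND T = false.
(A) no residence in 500 ft — met.
(B) not (Schedule A material) — met.
(C) start within hours — holds.
(D) ≤ 4 hrs duration — met.
(E) supervisor present — met.
So (i) is satisfied (T AND T AND T AND T AND T).
(ii) own property — not met.
So (a) is satisfied (T OR F).
(b) ≥60 days' notice — satisfied.
(2) = T AND T = true.
So Overall is satisfied (F OR T).

Yes — lawful.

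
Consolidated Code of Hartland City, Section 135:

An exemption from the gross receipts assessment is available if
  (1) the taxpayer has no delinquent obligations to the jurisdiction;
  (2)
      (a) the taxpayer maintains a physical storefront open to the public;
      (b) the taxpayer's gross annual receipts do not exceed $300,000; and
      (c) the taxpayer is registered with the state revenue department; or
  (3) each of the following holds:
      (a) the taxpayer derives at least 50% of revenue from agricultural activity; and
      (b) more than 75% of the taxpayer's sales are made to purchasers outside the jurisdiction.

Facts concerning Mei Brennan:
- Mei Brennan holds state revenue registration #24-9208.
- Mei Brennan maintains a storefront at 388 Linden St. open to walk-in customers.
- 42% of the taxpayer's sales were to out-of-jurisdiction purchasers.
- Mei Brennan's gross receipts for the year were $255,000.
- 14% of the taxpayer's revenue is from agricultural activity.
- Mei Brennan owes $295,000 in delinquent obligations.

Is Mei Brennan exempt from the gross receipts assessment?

(1) no delinquency — not satisfied.
(a) has storefront — satisfied.
(b) receipts ≤ $300,000 — holds.
(c) state-registered — met.
(2): T AND T AND T → true.
(a) ≥50% agricultural — not satisfied.
(b) >75% out-of-jur. sales — fails.
So (3) is not satisfied (F AND F).
Overall = F OR T OR F = true.

Yes — exempt.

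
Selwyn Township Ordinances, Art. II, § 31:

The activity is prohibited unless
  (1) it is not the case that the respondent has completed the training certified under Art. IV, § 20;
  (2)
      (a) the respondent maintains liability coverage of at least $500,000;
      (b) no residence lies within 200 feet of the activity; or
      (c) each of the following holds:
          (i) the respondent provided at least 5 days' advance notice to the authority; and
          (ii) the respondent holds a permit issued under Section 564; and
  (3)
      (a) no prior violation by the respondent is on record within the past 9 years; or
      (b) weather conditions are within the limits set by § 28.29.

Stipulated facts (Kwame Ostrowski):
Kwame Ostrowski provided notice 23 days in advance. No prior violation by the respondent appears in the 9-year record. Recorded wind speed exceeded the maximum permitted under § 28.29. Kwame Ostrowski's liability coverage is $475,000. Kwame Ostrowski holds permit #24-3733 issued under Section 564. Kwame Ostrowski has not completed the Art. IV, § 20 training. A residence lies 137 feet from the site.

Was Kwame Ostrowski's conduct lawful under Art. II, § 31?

(1) not (training certified) — holds.
(a) coverage ≥ $500,000 — fails.
(b) no residence in 200 ft — not met.
(i) ≥5 days' notice — met.
(ii) holds permit — holds.
(c) = T AND T = true.
So (2) is satisfied (F OR F OR T).
(a) no prior violation — met.
(b) weather ok — not met.
(3) = T OR F = true.
Overall = T AND T AND T = true.

Yes — lawful.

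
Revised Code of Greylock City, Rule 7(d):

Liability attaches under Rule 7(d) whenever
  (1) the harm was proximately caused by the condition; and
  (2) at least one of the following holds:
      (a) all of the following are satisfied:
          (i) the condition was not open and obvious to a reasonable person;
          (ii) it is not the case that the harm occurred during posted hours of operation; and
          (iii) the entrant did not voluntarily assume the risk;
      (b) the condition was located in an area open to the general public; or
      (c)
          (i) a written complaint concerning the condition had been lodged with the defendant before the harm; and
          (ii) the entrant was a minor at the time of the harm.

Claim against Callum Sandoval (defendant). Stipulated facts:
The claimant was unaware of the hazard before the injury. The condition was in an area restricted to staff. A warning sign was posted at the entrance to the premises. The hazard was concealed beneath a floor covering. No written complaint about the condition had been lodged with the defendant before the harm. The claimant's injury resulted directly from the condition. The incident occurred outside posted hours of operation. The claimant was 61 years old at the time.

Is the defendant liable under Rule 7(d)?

(1) proximate cause — holds.
(i) not open/obvious — holds.
(ii) not (during posted hours) — satisfied.
(iii) no assumed risk — satisfied.
(a): T AND T AND T → true.
(b) public area — fails.
(i) complaint lodged — fails.
(ii) entrant a minor — fails.
(c) = F AND F = false.
(2) = T OR F OR F = true.
Overall: T AND T → true.

Yes — liable.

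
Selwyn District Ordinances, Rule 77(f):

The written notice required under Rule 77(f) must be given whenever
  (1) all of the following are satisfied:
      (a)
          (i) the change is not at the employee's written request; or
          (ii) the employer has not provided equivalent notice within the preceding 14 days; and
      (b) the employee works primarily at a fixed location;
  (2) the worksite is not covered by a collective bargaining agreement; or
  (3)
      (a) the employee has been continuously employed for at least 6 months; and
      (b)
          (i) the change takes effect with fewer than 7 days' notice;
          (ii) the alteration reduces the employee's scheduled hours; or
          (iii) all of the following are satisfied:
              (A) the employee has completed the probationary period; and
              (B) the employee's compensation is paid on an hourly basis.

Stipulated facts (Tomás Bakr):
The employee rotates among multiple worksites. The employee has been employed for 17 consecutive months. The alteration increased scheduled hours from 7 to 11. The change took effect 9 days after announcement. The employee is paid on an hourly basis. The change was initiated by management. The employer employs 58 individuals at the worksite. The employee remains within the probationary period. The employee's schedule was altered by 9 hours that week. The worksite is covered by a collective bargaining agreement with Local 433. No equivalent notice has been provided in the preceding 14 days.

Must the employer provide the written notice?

No — not required.

(i) not employee-requested — satisfied.
(ii) no recent notice — satisfied.
So (a) is satisfied (T OR T).
(b) fixed location — not satisfied.
So (1) is not satisfied (T AND F).
(2) no CBA — not met.
(a) tenure ≥ 6 mo. — met.
(i) < 7 days' notice — not met.
(ii) hours reduced — not met.
(A) past probation — not met.
(B) hourly-paid — met.
(iii) = F AND T = false.
(b) = F OR F OR F = false.
(3) = T AND F = false.
Overall = F OR F OR F = false.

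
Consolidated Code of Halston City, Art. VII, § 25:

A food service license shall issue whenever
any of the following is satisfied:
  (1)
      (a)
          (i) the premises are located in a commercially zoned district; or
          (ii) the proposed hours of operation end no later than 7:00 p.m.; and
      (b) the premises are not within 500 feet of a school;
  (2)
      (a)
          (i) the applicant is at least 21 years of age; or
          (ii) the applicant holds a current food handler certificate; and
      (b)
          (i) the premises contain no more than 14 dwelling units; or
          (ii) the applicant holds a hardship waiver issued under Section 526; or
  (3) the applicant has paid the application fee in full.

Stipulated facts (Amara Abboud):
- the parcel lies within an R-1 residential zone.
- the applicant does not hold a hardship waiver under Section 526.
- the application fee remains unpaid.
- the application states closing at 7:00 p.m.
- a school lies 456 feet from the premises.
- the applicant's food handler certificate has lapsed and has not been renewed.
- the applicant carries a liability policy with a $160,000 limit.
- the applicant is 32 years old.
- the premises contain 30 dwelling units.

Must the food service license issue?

(i) commercially zoned — fails.
(ii) closes by 7 p.m. — met.
(a) = F OR T = true.
(b) ≥500 ft from school — not satisfied.
(1) = T AND F = false.
(i) age ≥ 21 — holds.
(ii) food handler cert. — fails.
(a): T OR F → true.
(i) ≤ 14 units — not satisfied.
(ii) hardship waiver — not satisfied.
So (b) is not satisfied (F OR F).
(2) = T AND F = false.
(3) fee paid — not met.
Overall = F OR F OR F = false.

No — denied.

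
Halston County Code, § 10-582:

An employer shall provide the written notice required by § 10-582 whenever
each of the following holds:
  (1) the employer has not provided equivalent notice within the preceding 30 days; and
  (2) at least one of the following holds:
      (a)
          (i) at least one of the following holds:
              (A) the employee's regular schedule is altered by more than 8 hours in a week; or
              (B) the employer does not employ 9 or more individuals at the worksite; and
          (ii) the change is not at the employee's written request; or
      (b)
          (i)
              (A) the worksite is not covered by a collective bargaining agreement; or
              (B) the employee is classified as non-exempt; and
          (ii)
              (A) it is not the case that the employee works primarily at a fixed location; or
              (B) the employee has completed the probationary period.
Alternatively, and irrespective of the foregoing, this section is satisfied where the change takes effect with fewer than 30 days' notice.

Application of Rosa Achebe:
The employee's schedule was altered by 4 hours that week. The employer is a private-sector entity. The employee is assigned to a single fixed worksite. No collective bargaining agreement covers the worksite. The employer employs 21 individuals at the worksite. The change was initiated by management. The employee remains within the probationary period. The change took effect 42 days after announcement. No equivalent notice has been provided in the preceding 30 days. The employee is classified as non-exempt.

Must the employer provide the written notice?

No — not required.

(1) no recent notice — holds.
(A) schedule shift > 8h — not satisfied.
(B) not (≥ 9 at site) — not met.
(i): F OR F → false.
(ii) not employee-requested — met.
(a) = F AND T = false.
(A) no CBA — holds.
(B) non-exempt — satisfied.
(i): T OR T → true.
(A) not (fixed location) — fails.
(B) past probation — not met.
(ii) = F OR F = false.
So (b) is not satisfied (T AND F).
(2): F OR F → false.
So Overall is not satisfied (T AND F).
Exception (< 30 days' notice) — not satisfied.
Result: main false OR exception false → false.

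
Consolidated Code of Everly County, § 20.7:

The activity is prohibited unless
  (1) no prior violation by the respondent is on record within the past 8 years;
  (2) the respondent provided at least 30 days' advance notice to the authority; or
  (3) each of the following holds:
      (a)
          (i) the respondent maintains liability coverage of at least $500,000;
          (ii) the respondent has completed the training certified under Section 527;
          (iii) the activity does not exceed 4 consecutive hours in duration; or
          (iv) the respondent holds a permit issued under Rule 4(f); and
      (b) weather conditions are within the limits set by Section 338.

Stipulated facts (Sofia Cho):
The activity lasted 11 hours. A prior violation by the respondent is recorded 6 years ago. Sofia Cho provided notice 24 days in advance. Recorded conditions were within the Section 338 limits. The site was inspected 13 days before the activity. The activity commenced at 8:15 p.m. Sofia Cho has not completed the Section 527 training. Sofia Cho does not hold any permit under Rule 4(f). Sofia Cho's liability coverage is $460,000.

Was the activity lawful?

(1) no prior violation — fails.
(2) ≥30 days' notice — not met.
(i) coverage ≥ $500,000 — not satisfied.
(ii) training certified — not satisfied.
(iii) ≤ 4 hrs duration — not satisfied.
(iv) holds permit — not satisfied.
(a): F OR F OR F OR F → false.
(b) weather ok — satisfied.
So (3) is not satisfied (F AND T).
Overall: F OR F OR F → false.

No — unlawful.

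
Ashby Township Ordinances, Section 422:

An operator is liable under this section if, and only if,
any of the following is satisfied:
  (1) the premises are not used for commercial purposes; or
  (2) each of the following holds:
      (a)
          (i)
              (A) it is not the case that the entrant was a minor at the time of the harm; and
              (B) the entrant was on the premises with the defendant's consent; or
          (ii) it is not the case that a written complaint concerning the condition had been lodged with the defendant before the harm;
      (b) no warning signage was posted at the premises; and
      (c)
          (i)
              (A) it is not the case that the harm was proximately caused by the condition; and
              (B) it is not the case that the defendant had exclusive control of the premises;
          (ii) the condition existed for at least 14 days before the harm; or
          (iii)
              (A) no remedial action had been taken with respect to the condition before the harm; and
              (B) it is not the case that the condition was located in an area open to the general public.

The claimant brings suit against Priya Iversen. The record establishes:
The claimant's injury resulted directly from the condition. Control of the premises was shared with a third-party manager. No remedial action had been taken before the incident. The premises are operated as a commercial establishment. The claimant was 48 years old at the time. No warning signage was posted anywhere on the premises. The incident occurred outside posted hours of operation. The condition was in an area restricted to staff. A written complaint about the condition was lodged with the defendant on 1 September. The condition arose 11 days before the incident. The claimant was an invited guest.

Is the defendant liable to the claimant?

Yes — liable.

(1) not (commercial use) — fails.
(A) not (entrant a minor) — satisfied.
(B) consent to enter — holds.
(i) = T AND T = true.
(ii) not (complaint lodged) — fails.
(a) = T OR F = true.
(b) no signage posted — met.
(A) not (proximate cause) — not met.
(B) not (exclusive control) — holds.
(i): F AND T → false.
(ii) condition ≥14 days old — fails.
(A) no remedial action — met.
(B) not (public area) — satisfied.
So (iii) is satisfied (T AND T).
(c): F OR F OR T → true.
So (2) is satisfied (T AND T AND T).
Overall = F OR T = true.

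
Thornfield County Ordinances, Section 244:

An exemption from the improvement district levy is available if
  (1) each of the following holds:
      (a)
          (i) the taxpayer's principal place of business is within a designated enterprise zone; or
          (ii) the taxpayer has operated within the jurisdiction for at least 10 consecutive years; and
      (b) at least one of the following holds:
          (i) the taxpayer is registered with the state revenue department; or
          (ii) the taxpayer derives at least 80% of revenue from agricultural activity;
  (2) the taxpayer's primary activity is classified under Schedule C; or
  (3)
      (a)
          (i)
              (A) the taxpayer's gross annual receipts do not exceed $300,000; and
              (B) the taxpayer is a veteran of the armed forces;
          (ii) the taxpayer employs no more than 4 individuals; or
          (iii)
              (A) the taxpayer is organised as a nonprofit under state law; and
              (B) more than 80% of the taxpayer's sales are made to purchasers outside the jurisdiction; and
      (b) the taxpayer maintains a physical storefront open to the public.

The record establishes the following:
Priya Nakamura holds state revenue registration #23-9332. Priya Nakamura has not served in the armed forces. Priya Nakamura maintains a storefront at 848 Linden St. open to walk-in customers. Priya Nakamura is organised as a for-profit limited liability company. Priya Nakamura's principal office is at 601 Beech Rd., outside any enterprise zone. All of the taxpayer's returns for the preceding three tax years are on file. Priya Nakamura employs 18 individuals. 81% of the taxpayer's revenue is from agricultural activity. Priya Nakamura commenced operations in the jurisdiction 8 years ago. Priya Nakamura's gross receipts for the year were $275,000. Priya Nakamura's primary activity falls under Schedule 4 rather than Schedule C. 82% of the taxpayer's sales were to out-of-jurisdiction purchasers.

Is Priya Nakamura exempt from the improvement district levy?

(i) in enterprise zone — not satisfied.
(ii) ≥ 10 yrs in jurisdiction — not satisfied.
(a): F OR F → false.
(i) state-registered — met.
(ii) ≥80% agricultural — satisfied.
(b) = T OR T = true.
(1): F AND T → false.
(2) Schedule C activity — not satisfied.
(A) receipts ≤ $300,000 — satisfied.
(B) veteran — not met.
So (i) is not satisfied (T AND F).
(ii) ≤ 4 employees — not satisfied.
(A) nonprofit — fails.
(B) >80% out-of-jur. sales — met.
So (iii) is not satisfied (F AND T).
(a): F OR F OR F → false.
(b) has storefront — holds.
(3): F AND T → false.
Overall: F OR F OR F → false.

No — not exempt.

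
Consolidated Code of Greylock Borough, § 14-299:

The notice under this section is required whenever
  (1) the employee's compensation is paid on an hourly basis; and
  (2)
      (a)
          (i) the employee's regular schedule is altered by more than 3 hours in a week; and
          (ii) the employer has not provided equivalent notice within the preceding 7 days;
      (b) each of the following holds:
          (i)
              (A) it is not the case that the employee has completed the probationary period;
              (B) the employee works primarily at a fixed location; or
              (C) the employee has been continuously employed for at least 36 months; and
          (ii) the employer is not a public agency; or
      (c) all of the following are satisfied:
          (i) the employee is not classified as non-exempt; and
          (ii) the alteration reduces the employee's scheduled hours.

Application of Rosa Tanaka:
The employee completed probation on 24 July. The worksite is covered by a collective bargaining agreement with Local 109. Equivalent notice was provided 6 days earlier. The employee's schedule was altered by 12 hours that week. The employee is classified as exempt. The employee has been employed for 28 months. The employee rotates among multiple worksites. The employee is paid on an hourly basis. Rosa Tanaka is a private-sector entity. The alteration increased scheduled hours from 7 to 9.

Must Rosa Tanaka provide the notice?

(1) hourly-paid — met.
(i) schedule shift > 3h — met.
(ii) no recent notice — fails.
So (a) is not satisfied (T AND F).
(A) not (past probation) — not satisfied.
(B) fixed location — not satisfied.
(C) tenure ≥ 36 mo. — fails.
(i) = F OR F OR F = false.
(ii) not (public agency) — holds.
(b): F AND T → false.
(i) not (non-exempt) — holds.
(ii) hours reduced — fails.
(c): T AND F → false.
So (2) is not satisfied (F OR F OR F).
Overall: T AND F → false.

No — not required.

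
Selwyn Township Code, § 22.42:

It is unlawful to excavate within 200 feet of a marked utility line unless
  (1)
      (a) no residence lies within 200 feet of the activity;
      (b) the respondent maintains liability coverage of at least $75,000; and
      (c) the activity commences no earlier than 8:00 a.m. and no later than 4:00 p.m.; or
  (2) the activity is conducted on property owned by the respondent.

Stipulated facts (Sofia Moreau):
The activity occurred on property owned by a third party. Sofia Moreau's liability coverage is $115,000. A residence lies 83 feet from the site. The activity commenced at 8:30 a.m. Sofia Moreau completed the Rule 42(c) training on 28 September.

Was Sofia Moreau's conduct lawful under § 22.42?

No — unlawful.

(a) no residence in 200 ft — not satisfied.
(b) coverage ≥ $75,000 — holds.
(c) start within hours — met.
So (1) is not satisfied (F AND T AND T).
(2) own property — not satisfied.
Overall: F OR F → false.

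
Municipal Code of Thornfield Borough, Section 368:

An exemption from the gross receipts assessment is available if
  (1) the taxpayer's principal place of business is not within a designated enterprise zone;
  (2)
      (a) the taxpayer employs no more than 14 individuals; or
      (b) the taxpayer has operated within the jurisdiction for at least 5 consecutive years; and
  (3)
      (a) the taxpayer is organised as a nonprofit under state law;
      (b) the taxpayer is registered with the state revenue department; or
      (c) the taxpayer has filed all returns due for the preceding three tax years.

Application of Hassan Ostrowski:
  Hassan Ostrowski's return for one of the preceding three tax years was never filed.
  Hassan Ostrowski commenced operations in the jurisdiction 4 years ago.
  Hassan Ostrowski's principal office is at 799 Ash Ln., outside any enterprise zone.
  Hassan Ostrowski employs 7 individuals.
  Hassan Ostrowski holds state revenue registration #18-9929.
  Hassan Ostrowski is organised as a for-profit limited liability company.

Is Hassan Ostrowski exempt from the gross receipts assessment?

Yes — exempt.

(1) not (in enterprise zone) — satisfied.
(a) ≤ 14 employees — met.
(b) ≥ 5 yrs in jurisdiction — not met.
(2): T OR F → true.
(a) nonprofit — not met.
(b) state-registered — satisfied.
(c) returns current — not met.
So (3) is satisfied (F OR T OR F).
So Overall is satisfied (T AND T AND T).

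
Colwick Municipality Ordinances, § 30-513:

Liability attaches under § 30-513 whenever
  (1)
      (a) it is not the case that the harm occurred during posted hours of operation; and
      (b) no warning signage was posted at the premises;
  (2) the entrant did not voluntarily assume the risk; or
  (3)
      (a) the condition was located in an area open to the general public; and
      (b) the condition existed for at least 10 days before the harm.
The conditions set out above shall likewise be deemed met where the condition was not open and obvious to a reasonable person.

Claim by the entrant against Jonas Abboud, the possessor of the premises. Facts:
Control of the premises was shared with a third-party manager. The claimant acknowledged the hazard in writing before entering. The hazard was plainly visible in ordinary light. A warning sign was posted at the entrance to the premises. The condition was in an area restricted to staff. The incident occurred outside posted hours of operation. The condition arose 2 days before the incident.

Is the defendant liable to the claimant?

No — not liable.

(a) not (during posted hours) — satisfied.
(b) no signage posted — fails.
(1) = T AND F = false.
(2) no assumed risk — not satisfied.
(a) public area — not satisfied.
(b) condition ≥10 days old — not met.
(3) = F AND F = false.
Overall = F OR F OR F = false.
Exception (not open/obvious) — not satisfied.
Result: main false OR exception false → false.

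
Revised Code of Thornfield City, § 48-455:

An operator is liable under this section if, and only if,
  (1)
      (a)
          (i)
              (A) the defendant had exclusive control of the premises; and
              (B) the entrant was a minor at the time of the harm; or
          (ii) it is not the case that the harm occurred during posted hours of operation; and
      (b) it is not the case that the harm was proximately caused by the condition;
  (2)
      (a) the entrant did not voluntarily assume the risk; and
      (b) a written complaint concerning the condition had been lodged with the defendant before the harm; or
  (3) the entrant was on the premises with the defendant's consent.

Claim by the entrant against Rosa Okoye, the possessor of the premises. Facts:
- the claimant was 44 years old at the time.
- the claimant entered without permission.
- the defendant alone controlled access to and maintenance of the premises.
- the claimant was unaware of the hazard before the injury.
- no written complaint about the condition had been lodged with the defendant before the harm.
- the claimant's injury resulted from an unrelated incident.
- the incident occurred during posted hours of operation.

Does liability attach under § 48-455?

No — not liable.

(A) exclusive control — satisfied.
(B) entrant a minor — fails.
(i) = T AND F = false.
(ii) not (during posted hours) — not met.
So (a) is not satisfied (F OR F).
(b) not (proximate cause) — satisfied.
So (1) is not satisfied (F AND T).
(a) no assumed risk — met.
(b) complaint lodged — fails.
(2) = T AND F = false.
(3) consent to enter — fails.
Overall: F OR F OR F → false.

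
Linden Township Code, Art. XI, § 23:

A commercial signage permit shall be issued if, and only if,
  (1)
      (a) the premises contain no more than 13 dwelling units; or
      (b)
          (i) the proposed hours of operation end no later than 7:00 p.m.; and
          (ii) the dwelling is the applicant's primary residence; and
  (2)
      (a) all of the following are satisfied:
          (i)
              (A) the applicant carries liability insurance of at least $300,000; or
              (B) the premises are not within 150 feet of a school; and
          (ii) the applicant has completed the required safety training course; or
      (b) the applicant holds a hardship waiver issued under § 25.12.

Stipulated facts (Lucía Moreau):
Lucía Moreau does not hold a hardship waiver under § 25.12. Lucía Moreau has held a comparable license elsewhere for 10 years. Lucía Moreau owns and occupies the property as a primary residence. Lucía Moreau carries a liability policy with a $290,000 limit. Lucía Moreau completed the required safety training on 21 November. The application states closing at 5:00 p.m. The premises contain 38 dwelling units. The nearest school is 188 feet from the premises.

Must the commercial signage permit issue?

(a) ≤ 13 units — not satisfied.
(i) closes by 7 p.m. — met.
(ii) primary residence — satisfied.
(b) = T AND T = true.
(1) = F OR T = true.
(A) insurance ≥ $300,000 — not met.
(B) ≥150 ft from school — holds.
(i) = F OR T = true.
(ii) safety training — met.
So (a) is satisfied (T AND T).
(b) hardship waiver — not satisfied.
So (2) is satisfied (T OR F).
Overall = T AND T = true.

Yes — granted.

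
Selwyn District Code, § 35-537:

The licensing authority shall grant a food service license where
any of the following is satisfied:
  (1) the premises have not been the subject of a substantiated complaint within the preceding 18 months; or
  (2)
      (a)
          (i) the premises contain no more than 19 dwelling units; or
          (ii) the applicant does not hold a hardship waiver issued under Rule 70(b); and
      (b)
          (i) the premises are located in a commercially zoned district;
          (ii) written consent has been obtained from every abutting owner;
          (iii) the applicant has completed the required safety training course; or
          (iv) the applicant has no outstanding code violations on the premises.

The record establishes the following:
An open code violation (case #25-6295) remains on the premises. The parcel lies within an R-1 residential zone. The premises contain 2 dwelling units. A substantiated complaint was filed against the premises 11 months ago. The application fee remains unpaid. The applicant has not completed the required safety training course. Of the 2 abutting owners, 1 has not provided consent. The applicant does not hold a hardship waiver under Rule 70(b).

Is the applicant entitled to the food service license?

No — denied.

(1) no complaint in 18 mo. — not satisfied.
(i) ≤ 19 units — met.
(ii) not (hardship waiver) — met.
(a) = T OR T = true.
(i) commercially zoned — not satisfied.
(ii) all abutters consent — not satisfied.
(iii) safety training — fails.
(iv) no code violations — not met.
So (b) is not satisfied (F OR F OR F OR F).
(2) = T AND F = false.
Overall: F OR F → false.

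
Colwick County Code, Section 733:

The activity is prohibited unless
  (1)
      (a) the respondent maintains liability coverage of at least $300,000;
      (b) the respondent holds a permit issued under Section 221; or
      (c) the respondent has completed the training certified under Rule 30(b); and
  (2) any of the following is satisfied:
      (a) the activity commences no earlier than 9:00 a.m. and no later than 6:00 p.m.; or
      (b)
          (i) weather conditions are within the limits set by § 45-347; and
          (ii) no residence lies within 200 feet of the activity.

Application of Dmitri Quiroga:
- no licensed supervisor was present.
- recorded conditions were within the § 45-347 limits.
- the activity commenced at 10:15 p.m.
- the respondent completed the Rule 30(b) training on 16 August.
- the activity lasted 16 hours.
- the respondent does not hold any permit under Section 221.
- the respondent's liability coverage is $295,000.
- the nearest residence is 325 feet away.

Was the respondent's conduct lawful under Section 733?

(a) coverage ≥ $300,000 — not met.
(b) holds permit — not met.
(c) training certified — holds.
(1) = F OR F OR T = true.
(a) start within hours — fails.
(i) weather ok — met.
(ii) no residence in 200 ft — holds.
(b): T AND T → true.
So (2) is satisfied (F OR T).
So Overall is satisfied (T AND T).

Yes — lawful.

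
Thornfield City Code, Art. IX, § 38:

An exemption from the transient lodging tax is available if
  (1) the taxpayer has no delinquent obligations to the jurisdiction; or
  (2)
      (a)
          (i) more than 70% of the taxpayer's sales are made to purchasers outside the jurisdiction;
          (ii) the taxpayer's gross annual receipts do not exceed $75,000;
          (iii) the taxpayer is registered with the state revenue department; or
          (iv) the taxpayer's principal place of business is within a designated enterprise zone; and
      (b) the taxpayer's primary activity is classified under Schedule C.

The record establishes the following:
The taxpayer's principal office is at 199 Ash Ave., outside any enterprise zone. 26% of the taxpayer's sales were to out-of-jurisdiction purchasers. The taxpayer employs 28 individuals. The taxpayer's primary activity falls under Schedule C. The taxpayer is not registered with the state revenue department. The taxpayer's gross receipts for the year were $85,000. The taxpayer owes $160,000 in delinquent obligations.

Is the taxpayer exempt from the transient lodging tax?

(1) no delinquency — not satisfied.
(i) >70% out-of-jur. sales — not satisfied.
(ii) receipts ≤ $75,000 — not met.
(iii) state-registered — not satisfied.
(iv) in enterprise zone — not met.
(a) = F OR F OR F OR F = false.
(b) Schedule C activity — holds.
(2): F AND T → false.
Overall = F OR F = false.

No — not exempt.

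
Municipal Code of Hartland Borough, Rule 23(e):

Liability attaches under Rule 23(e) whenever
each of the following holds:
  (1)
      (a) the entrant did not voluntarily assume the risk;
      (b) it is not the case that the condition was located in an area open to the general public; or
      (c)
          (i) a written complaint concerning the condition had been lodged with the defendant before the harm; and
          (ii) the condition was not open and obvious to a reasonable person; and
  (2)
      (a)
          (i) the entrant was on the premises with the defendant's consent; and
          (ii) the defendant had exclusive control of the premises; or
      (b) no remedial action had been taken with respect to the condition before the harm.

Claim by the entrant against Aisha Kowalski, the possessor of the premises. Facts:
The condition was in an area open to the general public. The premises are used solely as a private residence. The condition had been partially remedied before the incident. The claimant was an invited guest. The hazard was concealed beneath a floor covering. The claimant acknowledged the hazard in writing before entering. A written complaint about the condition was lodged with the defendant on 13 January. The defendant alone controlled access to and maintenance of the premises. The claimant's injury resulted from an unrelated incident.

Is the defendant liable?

(a) no assumed risk — not met.
(b) not (public area) — fails.
(i) complaint lodged — holds.
(ii) not open/obvious — met.
(c): T AND T → true.
(1): F OR F OR T → true.
(i) consent to enter — satisfied.
(ii) exclusive control — satisfied.
So (a) is satisfied (T AND T).
(b) no remedial action — not satisfied.
So (2) is satisfied (T OR F).
Overall: T AND T → true.

Yes — liable.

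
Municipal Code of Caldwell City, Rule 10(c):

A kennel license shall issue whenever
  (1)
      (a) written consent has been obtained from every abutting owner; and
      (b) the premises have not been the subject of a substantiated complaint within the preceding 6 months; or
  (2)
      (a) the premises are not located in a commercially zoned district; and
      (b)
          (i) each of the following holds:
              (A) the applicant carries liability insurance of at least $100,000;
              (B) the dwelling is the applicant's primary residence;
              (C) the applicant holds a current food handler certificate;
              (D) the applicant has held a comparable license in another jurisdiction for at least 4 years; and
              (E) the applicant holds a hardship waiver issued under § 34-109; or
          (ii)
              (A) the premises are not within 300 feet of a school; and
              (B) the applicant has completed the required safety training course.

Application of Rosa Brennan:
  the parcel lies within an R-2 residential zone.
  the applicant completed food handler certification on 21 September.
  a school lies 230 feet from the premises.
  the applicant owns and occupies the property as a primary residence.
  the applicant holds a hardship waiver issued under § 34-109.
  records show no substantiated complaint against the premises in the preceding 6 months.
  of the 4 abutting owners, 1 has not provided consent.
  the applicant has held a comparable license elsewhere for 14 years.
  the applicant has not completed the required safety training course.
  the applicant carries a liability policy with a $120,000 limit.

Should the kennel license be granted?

(a) all abutters consent — not satisfied.
(b) no complaint in 6 mo. — satisfied.
(1): F AND T → false.
(a) not (commercially zoned) — holds.
(A) insurance ≥ $100,000 — met.
(B) primary residence — met.
(C) food handler cert. — met.
(D) prior license ≥ 4 yr — holds.
(E) hardship waiver — satisfied.
(i) = T AND T AND T AND T AND T = true.
(A) ≥300 ft from school — fails.
(B) safety training — fails.
(ii): F AND F → false.
(b): T OR F → true.
(2) = T AND T = true.
So Overall is satisfied (F OR T).

Yes — granted.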